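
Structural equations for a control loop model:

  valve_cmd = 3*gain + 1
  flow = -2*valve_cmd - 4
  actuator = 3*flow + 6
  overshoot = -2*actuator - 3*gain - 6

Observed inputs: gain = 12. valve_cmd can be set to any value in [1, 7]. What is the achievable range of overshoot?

Intervening on valve_cmd fixes its value directly, overriding its dependence on gain.
Substituting into the actuator equation gives actuator = -6*valve_cmd - 6.
This gives overshoot = 12*valve_cmd - 30.
Linear in valve_cmd, so extremes are at the endpoints: valve_cmd = 1 gives overshoot = -18; valve_cmd = 7 gives overshoot = 54.

-18 to 54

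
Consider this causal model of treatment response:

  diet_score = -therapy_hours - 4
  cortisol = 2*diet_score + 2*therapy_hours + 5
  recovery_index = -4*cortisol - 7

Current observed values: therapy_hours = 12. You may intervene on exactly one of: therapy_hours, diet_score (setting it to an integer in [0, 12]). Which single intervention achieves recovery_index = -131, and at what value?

set diet_score = 1

Intervening on therapy_hours: the paths from therapy_hours to recovery_index cancel (net effect zero), leaving recovery_index = 5; -131 is unreachable this way.
Intervening on diet_score: with other inputs at their observed values, recovery_index = -8*diet_score - 123. Solving for -131 gives diet_score = 1, within [0, 12].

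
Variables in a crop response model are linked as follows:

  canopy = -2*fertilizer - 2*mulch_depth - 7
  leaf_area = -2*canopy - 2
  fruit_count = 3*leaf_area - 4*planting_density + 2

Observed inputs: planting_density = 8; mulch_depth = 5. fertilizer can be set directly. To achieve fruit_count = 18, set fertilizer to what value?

fertilizer = -4

Substituting into the canopy equation gives canopy = -2*fertilizer - 17.
leaf_area becomes 4*fertilizer + 32.
So fruit_count = 12*fertilizer + 66.
Solve 12*fertilizer + 66 = 18: fertilizer = (18 - 66) / 12 = -4.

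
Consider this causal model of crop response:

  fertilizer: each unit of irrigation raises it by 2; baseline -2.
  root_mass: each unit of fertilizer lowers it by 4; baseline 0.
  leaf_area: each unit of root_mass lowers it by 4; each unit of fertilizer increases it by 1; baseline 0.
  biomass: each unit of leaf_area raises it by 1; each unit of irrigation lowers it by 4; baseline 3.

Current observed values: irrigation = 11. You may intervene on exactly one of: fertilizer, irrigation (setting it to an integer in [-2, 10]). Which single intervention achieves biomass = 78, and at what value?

Intervening on fertilizer: with other inputs at their observed values, biomass = 17*fertilizer - 41. Solving for 78 gives fertilizer = 7, within [-2, 10].
Intervening on irrigation: biomass = 30*irrigation - 31. Reaching 78 requires irrigation = 109/30, not an integer.

set fertilizer = 7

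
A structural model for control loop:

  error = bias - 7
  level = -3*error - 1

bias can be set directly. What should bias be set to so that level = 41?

bias = -7

Substituting into the level equation gives level = -3*bias + 20.
Solve -3*bias + 20 = 41: bias = (41 - 20) / -3 = -7.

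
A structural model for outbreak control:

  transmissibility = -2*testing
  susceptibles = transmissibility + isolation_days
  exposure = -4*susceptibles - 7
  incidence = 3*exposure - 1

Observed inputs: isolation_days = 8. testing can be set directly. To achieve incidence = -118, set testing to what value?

testing = 0

Substituting into the susceptibles equation gives susceptibles = -2*testing + 8.
Substituting into the exposure equation gives exposure = 8*testing - 39.
So incidence = 24*testing - 118.
Solve 24*testing - 118 = -118: testing = (-118 + 118) / 24 = 0.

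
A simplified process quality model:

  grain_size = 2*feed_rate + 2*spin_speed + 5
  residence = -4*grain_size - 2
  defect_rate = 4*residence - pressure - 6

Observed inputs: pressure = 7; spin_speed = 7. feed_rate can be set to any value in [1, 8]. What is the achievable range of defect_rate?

-581 to -357

Substituting into the grain_size equation gives grain_size = 2*feed_rate + 19.
Substituting into the residence equation gives residence = -8*feed_rate - 78.
Substituting into the defect_rate equation gives defect_rate = -32*feed_rate - 325.
Linear in feed_rate, so extremes are at the endpoints: feed_rate = 1 gives defect_rate = -357; feed_rate = 8 gives defect_rate = -581.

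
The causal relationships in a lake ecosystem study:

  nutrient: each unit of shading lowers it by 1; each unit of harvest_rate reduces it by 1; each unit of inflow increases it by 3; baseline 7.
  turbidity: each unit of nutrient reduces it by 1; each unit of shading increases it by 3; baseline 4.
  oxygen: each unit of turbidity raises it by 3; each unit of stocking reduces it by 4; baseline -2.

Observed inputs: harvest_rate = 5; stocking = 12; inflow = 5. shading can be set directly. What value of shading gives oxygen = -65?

shading = 2

Substituting into the nutrient equation gives nutrient = -shading + 17.
Substituting into the turbidity equation gives turbidity = 4*shading - 13.
This gives oxygen = 12*shading - 89.
Solve 12*shading - 89 = -65: shading = (-65 + 89) / 12 = 2.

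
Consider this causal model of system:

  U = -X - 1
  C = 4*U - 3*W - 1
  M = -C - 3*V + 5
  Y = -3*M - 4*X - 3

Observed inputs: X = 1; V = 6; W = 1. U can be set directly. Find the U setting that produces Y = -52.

U = -6

Intervening on U fixes its value directly, overriding its dependence on X.
Substituting into the C equation gives C = 4*U - 4.
This gives M = -4*U - 9.
Substituting into the Y equation gives Y = 12*U + 20.
Solve 12*U + 20 = -52: U = (-52 - 20) / 12 = -6.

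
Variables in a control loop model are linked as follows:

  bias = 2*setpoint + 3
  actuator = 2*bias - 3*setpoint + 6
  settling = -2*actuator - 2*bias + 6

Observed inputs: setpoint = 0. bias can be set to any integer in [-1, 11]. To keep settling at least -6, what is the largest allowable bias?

Intervening on bias fixes its value directly, overriding its dependence on setpoint.
Substituting into the actuator equation gives actuator = 2*bias + 6.
This gives settling = -6*bias - 6.
Require -6*bias - 6 ≥ -6, so bias ≤ 0.
The largest integer in [-1, 11] satisfying this is 0.

bias = 0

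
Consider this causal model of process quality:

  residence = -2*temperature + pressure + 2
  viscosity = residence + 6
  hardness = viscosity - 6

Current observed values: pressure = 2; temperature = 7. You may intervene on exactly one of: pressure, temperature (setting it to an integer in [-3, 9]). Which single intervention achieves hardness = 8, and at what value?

Intervening on pressure: hardness = pressure - 12. Reaching 8 requires pressure = 20, outside [-3, 9].
Intervening on temperature: with other inputs at their observed values, hardness = -2*temperature + 4. Solving for 8 gives temperature = -2, within [-3, 9].

set temperature = -2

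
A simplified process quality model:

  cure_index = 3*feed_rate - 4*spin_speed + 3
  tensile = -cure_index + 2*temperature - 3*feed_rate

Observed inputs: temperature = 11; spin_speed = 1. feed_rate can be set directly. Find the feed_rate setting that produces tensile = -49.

feed_rate = 12

Substituting into the cure_index equation gives cure_index = 3*feed_rate - 1.
So tensile = -6*feed_rate + 23.
Solve -6*feed_rate + 23 = -49: feed_rate = (-49 - 23) / -6 = 12.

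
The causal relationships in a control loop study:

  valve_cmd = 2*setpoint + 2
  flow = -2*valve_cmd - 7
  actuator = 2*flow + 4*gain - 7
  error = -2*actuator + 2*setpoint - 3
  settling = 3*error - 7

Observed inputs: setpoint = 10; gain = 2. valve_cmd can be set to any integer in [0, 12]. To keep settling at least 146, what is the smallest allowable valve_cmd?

Intervening on valve_cmd fixes its value directly, overriding its dependence on setpoint.
Substituting into the actuator equation gives actuator = -4*valve_cmd - 13.
So error = 8*valve_cmd + 43.
settling becomes 24*valve_cmd + 122.
Require 24*valve_cmd + 122 ≥ 146, so valve_cmd ≥ 1.
The smallest integer in [0, 12] satisfying this is 1.

valve_cmd = 1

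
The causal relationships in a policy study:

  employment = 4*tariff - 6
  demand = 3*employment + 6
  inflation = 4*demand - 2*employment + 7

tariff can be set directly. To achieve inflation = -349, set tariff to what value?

Substituting into the demand equation gives demand = 12*tariff - 12.
inflation becomes 40*tariff - 29.
Solve 40*tariff - 29 = -349: tariff = (-349 + 29) / 40 = -8.

tariff = -8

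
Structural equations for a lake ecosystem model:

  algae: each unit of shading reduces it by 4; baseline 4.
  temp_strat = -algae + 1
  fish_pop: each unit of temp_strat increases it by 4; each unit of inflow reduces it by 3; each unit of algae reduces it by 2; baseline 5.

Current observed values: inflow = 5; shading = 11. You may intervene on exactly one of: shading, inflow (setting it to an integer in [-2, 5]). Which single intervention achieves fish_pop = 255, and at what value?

Intervening on shading: fish_pop = 24*shading - 30. Reaching 255 requires shading = 95/8, not an integer.
Intervening on inflow: with other inputs at their observed values, fish_pop = -3*inflow + 249. Solving for 255 gives inflow = -2, within [-2, 5].

set inflow = -2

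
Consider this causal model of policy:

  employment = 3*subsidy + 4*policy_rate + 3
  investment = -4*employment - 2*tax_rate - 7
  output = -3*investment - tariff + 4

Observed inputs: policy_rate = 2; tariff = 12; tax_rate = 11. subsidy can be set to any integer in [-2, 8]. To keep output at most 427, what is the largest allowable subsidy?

Substituting into the employment equation gives employment = 3*subsidy + 11.
Substituting into the investment equation gives investment = -12*subsidy - 73.
Substituting into the output equation gives output = 36*subsidy + 211.
Require 36*subsidy + 211 ≤ 427, so subsidy ≤ 6.
The largest integer in [-2, 8] satisfying this is 6.

subsidy = 6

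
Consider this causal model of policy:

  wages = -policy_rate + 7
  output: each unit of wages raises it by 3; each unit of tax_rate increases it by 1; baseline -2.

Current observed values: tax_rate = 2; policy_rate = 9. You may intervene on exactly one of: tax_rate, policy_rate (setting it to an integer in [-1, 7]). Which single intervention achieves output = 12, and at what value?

set policy_rate = 3

Intervening on tax_rate: output = tax_rate - 8. Reaching 12 requires tax_rate = 20, outside [-1, 7].
Intervening on policy_rate: with other inputs at their observed values, output = -3*policy_rate + 21. Solving for 12 gives policy_rate = 3, within [-1, 7].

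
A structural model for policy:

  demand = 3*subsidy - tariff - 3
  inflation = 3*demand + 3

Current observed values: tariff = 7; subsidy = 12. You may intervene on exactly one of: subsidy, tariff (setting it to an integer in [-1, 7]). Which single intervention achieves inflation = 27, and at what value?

Intervening on subsidy: with other inputs at their observed values, inflation = 9*subsidy - 27. Solving for 27 gives subsidy = 6, within [-1, 7].
Intervening on tariff: inflation = -3*tariff + 102. Reaching 27 requires tariff = 25, outside [-1, 7].

set subsidy = 6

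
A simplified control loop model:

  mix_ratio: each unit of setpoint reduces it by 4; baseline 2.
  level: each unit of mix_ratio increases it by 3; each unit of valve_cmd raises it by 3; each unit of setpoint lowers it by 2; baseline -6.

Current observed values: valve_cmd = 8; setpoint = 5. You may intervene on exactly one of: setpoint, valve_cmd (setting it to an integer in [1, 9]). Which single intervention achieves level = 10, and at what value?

Intervening on setpoint: with other inputs at their observed values, level = -14*setpoint + 24. Solving for 10 gives setpoint = 1, within [1, 9].
Intervening on valve_cmd: level = 3*valve_cmd - 70. Reaching 10 requires valve_cmd = 80/3, not an integer.

set setpoint = 1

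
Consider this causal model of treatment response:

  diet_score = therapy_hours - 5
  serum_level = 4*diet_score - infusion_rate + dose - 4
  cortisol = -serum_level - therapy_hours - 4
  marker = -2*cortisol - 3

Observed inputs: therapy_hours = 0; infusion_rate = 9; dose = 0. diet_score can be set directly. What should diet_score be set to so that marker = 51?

diet_score = 9

Intervening on diet_score fixes its value directly, overriding its dependence on therapy_hours.
Substituting into the serum_level equation gives serum_level = 4*diet_score - 13.
cortisol becomes -4*diet_score + 9.
Substituting into the marker equation gives marker = 8*diet_score - 21.
Solve 8*diet_score - 21 = 51: diet_score = (51 + 21) / 8 = 9.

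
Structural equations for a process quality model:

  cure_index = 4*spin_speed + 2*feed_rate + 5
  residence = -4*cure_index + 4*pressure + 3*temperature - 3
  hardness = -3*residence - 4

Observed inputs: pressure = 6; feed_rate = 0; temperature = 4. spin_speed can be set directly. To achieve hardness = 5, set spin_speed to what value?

Substituting into the cure_index equation gives cure_index = 4*spin_speed + 5.
Substituting into the residence equation gives residence = -16*spin_speed + 13.
Substituting into the hardness equation gives hardness = 48*spin_speed - 43.
Solve 48*spin_speed - 43 = 5: spin_speed = (5 + 43) / 48 = 1.

spin_speed = 1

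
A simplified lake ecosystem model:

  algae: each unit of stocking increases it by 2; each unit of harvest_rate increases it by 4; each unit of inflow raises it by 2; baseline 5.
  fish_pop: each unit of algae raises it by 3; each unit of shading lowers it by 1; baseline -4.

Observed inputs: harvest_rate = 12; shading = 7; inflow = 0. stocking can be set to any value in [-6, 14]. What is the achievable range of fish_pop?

112 to 232

Substituting into the algae equation gives algae = 2*stocking + 53.
This gives fish_pop = 6*stocking + 148.
Linear in stocking, so extremes are at the endpoints: stocking = -6 gives fish_pop = 112; stocking = 14 gives fish_pop = 232.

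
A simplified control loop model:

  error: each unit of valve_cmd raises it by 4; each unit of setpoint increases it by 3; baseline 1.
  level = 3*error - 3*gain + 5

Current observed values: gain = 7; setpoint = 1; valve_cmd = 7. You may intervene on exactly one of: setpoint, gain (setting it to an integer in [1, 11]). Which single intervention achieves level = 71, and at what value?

set gain = 10

Intervening on setpoint: level = 9*setpoint + 71. Reaching 71 requires setpoint = 0, outside [1, 11].
Intervening on gain: with other inputs at their observed values, level = -3*gain + 101. Solving for 71 gives gain = 10, within [1, 11].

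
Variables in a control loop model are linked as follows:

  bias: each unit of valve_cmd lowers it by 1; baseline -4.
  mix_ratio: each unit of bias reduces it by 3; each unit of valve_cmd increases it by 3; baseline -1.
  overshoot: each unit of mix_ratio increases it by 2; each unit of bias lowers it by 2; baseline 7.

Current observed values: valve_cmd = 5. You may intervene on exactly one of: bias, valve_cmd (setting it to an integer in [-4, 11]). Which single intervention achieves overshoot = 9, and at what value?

set valve_cmd = -2

Intervening on bias: overshoot = -8*bias + 35. Reaching 9 requires bias = 13/4, not an integer.
Intervening on valve_cmd: with other inputs at their observed values, overshoot = 14*valve_cmd + 37. Solving for 9 gives valve_cmd = -2, within [-4, 11].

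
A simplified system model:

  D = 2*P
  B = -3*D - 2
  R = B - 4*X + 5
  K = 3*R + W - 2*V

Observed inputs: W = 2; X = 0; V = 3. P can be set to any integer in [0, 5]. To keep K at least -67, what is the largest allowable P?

P = 4

Substituting into the B equation gives B = -6*P - 2.
Substituting into the R equation gives R = -6*P + 3.
K becomes -18*P + 5.
Require -18*P + 5 ≥ -67, so P ≤ 4.
The largest integer in [0, 5] satisfying this is 4.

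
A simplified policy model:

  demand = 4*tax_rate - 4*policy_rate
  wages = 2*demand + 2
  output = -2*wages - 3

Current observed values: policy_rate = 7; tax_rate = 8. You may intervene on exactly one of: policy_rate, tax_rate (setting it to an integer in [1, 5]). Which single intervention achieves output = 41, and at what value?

set tax_rate = 4

Intervening on policy_rate: output = 16*policy_rate - 135. Reaching 41 requires policy_rate = 11, outside [1, 5].
Intervening on tax_rate: with other inputs at their observed values, output = -16*tax_rate + 105. Solving for 41 gives tax_rate = 4, within [1, 5].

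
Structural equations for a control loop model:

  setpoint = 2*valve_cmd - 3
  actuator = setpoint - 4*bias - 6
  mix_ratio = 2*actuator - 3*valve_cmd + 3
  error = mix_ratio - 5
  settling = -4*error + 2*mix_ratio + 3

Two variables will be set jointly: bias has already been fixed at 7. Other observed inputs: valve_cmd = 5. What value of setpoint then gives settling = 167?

setpoint = 4

With bias held at 7:
Intervening on setpoint fixes its value directly, overriding its dependence on valve_cmd.
Substituting into the actuator equation gives actuator = setpoint - 34.
Substituting into the mix_ratio equation gives mix_ratio = 2*setpoint - 80.
This gives error = 2*setpoint - 85.
So settling = -4*setpoint + 183.
Solve -4*setpoint + 183 = 167: setpoint = (167 - 183) / -4 = 4.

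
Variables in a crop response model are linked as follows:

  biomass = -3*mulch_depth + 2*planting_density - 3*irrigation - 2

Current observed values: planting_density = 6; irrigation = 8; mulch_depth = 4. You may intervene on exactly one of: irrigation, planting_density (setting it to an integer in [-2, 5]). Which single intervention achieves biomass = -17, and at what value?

set irrigation = 5

Intervening on irrigation: with other inputs at their observed values, biomass = -3*irrigation - 2. Solving for -17 gives irrigation = 5, within [-2, 5].
Intervening on planting_density: biomass = 2*planting_density - 38. Reaching -17 requires planting_density = 21/2, not an integer.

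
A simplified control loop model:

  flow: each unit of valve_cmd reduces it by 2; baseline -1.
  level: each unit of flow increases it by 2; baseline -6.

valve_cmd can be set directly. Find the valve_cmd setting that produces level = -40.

valve_cmd = 8

Substituting into the level equation gives level = -4*valve_cmd - 8.
Solve -4*valve_cmd - 8 = -40: valve_cmd = (-40 + 8) / -4 = 8.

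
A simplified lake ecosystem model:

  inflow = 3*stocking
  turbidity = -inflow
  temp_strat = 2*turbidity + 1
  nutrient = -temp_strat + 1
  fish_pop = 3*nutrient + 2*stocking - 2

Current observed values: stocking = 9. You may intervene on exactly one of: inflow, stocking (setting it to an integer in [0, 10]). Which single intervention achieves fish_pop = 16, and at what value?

set inflow = 0

Intervening on inflow: with other inputs at their observed values, fish_pop = 6*inflow + 16. Solving for 16 gives inflow = 0, within [0, 10].
Intervening on stocking: fish_pop = 20*stocking - 2. Reaching 16 requires stocking = 9/10, not an integer.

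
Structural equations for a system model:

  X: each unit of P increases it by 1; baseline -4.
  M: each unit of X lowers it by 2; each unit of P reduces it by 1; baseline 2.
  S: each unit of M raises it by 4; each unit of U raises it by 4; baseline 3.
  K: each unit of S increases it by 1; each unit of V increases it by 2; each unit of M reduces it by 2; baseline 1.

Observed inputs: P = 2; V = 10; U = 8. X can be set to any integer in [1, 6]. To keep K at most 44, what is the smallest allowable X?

Intervening on X fixes its value directly, overriding its dependence on P.
Substituting into the M equation gives M = -2*X.
This gives S = -8*X + 35.
Substituting into the K equation gives K = -4*X + 56.
Require -4*X + 56 ≤ 44, so X ≥ 3.
The smallest integer in [1, 6] satisfying this is 3.

X = 3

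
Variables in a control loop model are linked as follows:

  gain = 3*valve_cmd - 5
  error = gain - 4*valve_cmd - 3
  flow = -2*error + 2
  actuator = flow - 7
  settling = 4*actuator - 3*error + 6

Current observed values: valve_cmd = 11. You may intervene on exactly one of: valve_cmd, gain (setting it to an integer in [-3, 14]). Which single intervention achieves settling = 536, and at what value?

Intervening on valve_cmd: settling = 11*valve_cmd + 74. Reaching 536 requires valve_cmd = 42, outside [-3, 14].
Intervening on gain: with other inputs at their observed values, settling = -11*gain + 503. Solving for 536 gives gain = -3, within [-3, 14].

set gain = -3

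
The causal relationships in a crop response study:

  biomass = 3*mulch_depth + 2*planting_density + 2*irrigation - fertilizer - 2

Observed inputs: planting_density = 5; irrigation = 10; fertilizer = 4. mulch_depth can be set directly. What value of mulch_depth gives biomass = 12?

Substituting into the biomass equation gives biomass = 3*mulch_depth + 24.
Solve 3*mulch_depth + 24 = 12: mulch_depth = (12 - 24) / 3 = -4.

mulch_depth = -4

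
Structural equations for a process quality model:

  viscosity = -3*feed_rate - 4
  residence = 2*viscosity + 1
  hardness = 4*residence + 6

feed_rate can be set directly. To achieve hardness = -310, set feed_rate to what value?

Substituting into the residence equation gives residence = -6*feed_rate - 7.
Substituting into the hardness equation gives hardness = -24*feed_rate - 22.
Solve -24*feed_rate - 22 = -310: feed_rate = (-310 + 22) / -24 = 12.

feed_rate = 12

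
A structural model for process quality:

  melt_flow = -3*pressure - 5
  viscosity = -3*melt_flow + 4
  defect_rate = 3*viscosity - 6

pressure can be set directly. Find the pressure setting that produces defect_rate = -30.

Substituting into the viscosity equation gives viscosity = 9*pressure + 19.
Substituting into the defect_rate equation gives defect_rate = 27*pressure + 51.
Solve 27*pressure + 51 = -30: pressure = (-30 - 51) / 27 = -3.

pressure = -3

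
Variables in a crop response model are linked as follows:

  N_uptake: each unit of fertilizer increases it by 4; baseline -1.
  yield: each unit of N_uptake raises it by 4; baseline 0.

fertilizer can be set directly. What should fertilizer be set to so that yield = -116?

fertilizer = -7

Substituting into the yield equation gives yield = 16*fertilizer - 4.
Solve 16*fertilizer - 4 = -116: fertilizer = (-116 + 4) / 16 = -7.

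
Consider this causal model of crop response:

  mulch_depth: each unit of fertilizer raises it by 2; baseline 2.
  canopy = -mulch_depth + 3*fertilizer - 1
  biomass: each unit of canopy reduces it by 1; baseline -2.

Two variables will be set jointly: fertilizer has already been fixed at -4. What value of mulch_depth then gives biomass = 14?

With fertilizer held at -4:
Intervening on mulch_depth fixes its value directly, overriding its dependence on fertilizer.
Substituting into the canopy equation gives canopy = -mulch_depth - 13.
This gives biomass = mulch_depth + 11.
Solve mulch_depth + 11 = 14: mulch_depth = (14 - 11) / 1 = 3.

mulch_depth = 3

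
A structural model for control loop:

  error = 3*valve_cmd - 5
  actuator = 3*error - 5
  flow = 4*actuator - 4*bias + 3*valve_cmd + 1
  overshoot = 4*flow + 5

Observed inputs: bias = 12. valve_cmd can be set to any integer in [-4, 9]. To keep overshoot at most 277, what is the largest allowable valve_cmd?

Substituting into the actuator equation gives actuator = 9*valve_cmd - 20.
This gives flow = 39*valve_cmd - 127.
This gives overshoot = 156*valve_cmd - 503.
Require 156*valve_cmd - 503 ≤ 277, so valve_cmd ≤ 5.
The largest integer in [-4, 9] satisfying this is 5.

valve_cmd = 5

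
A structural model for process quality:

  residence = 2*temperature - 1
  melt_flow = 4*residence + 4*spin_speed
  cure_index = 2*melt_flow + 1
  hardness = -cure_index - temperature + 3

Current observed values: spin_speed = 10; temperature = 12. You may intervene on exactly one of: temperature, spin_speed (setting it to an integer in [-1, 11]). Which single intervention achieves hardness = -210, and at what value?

set spin_speed = 2

Intervening on temperature: hardness = -17*temperature - 70. Reaching -210 requires temperature = 140/17, not an integer.
Intervening on spin_speed: with other inputs at their observed values, hardness = -8*spin_speed - 194. Solving for -210 gives spin_speed = 2, within [-1, 11].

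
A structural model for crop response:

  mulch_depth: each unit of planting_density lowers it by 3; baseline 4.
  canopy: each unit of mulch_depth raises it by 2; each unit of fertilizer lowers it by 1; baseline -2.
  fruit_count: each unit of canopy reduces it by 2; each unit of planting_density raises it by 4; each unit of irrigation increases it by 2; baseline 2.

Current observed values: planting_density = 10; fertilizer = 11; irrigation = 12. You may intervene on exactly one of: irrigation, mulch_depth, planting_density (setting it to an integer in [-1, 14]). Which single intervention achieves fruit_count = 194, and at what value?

Intervening on irrigation: with other inputs at their observed values, fruit_count = 2*irrigation + 172. Solving for 194 gives irrigation = 11, within [-1, 14].
Intervening on mulch_depth: fruit_count = -4*mulch_depth + 92. Reaching 194 requires mulch_depth = -51/2, not an integer.
Intervening on planting_density: fruit_count = 16*planting_density + 36. Reaching 194 requires planting_density = 79/8, not an integer.

set irrigation = 11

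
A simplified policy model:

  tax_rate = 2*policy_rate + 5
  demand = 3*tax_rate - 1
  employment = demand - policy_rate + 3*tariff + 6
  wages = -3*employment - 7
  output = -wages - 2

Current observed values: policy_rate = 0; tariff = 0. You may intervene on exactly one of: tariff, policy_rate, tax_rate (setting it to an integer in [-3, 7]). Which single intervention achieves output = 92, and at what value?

set tariff = 3

Intervening on tariff: with other inputs at their observed values, output = 9*tariff + 65. Solving for 92 gives tariff = 3, within [-3, 7].
Intervening on policy_rate: output = 15*policy_rate + 65. Reaching 92 requires policy_rate = 9/5, not an integer.
Intervening on tax_rate: output = 9*tax_rate + 20. Reaching 92 requires tax_rate = 8, outside [-3, 7].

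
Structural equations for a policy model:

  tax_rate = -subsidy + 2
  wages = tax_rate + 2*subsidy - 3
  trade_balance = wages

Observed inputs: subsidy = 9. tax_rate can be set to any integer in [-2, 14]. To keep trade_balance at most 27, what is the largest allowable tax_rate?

tax_rate = 12

Intervening on tax_rate fixes its value directly, overriding its dependence on subsidy.
Substituting into the wages equation gives wages = tax_rate + 15.
Substituting into the trade_balance equation gives trade_balance = tax_rate + 15.
Require tax_rate + 15 ≤ 27, so tax_rate ≤ 12.
The largest integer in [-2, 14] satisfying this is 12.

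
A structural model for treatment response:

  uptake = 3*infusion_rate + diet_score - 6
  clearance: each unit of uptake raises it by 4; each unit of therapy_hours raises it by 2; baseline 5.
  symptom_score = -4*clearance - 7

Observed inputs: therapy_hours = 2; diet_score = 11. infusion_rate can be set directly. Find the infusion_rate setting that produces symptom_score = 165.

Substituting into the uptake equation gives uptake = 3*infusion_rate + 5.
This gives clearance = 12*infusion_rate + 29.
Substituting into the symptom_score equation gives symptom_score = -48*infusion_rate - 123.
Solve -48*infusion_rate - 123 = 165: infusion_rate = (165 + 123) / -48 = -6.

infusion_rate = -6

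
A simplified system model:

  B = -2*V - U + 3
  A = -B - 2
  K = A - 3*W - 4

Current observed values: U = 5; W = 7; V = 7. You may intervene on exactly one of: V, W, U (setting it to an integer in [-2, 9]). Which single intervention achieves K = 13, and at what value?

set W = -1

Intervening on V: K = 2*V - 25. Reaching 13 requires V = 19, outside [-2, 9].
Intervening on W: with other inputs at their observed values, K = -3*W + 10. Solving for 13 gives W = -1, within [-2, 9].
Intervening on U: K = U - 16. Reaching 13 requires U = 29, outside [-2, 9].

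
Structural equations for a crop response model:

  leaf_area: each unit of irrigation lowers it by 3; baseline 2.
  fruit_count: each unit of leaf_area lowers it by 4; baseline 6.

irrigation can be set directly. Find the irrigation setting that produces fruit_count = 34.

irrigation = 3

Substituting into the fruit_count equation gives fruit_count = 12*irrigation - 2.
Solve 12*irrigation - 2 = 34: irrigation = (34 + 2) / 12 = 3.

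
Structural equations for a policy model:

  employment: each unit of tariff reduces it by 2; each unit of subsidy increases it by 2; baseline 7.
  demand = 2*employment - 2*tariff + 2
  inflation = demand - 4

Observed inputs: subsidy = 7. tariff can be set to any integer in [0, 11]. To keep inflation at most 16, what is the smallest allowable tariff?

Substituting into the employment equation gives employment = -2*tariff + 21.
Substituting into the demand equation gives demand = -6*tariff + 44.
So inflation = -6*tariff + 40.
Require -6*tariff + 40 ≤ 16, so tariff ≥ 4.
The smallest integer in [0, 11] satisfying this is 4.

tariff = 4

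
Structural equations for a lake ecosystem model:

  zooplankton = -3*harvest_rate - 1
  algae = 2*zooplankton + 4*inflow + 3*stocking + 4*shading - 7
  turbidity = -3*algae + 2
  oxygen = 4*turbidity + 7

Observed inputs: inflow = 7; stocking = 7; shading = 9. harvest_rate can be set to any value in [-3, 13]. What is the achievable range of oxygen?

-1113 to 39

Substituting into the algae equation gives algae = -6*harvest_rate + 76.
Substituting into the turbidity equation gives turbidity = 18*harvest_rate - 226.
Substituting into the oxygen equation gives oxygen = 72*harvest_rate - 897.
Linear in harvest_rate, so extremes are at the endpoints: harvest_rate = -3 gives oxygen = -1113; harvest_rate = 13 gives oxygen = 39.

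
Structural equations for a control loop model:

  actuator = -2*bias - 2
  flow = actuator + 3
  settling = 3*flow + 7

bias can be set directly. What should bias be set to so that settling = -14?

bias = 4

Substituting into the flow equation gives flow = -2*bias + 1.
So settling = -6*bias + 10.
Solve -6*bias + 10 = -14: bias = (-14 - 10) / -6 = 4.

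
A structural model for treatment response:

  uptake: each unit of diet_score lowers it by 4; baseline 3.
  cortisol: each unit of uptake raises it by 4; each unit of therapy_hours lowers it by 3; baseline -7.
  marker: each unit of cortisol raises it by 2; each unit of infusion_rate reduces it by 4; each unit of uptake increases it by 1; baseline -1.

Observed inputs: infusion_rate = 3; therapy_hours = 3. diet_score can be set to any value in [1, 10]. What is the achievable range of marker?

Substituting into the cortisol equation gives cortisol = -16*diet_score - 4.
Substituting into the marker equation gives marker = -36*diet_score - 18.
Linear in diet_score, so extremes are at the endpoints: diet_score = 1 gives marker = -54; diet_score = 10 gives marker = -378.

-378 to -54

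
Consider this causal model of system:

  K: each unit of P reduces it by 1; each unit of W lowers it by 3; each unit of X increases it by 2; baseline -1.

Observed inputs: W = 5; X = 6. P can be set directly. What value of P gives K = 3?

Substituting into the K equation gives K = -P - 4.
Solve -P - 4 = 3: P = (3 + 4) / -1 = -7.

P = -7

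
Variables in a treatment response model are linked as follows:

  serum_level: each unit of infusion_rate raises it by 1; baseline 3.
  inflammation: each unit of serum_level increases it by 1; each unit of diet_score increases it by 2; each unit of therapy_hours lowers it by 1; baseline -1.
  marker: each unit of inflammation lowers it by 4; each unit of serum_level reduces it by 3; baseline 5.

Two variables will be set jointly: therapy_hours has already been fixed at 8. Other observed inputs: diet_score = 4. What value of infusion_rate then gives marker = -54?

infusion_rate = 6

With therapy_hours held at 8:
Substituting into the inflammation equation gives inflammation = infusion_rate + 2.
Substituting into the marker equation gives marker = -7*infusion_rate - 12.
Solve -7*infusion_rate - 12 = -54: infusion_rate = (-54 + 12) / -7 = 6.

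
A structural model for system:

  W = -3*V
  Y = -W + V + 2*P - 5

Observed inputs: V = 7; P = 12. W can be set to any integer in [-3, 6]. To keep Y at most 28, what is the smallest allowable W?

Intervening on W fixes its value directly, overriding its dependence on V.
Substituting into the Y equation gives Y = -W + 26.
Require -W + 26 ≤ 28, so W ≥ -2.
The smallest integer in [-3, 6] satisfying this is -2.

W = -2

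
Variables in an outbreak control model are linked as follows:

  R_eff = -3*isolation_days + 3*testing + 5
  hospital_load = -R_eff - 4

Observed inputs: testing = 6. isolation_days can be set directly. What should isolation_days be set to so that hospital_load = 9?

isolation_days = 12

Substituting into the R_eff equation gives R_eff = -3*isolation_days + 23.
Substituting into the hospital_load equation gives hospital_load = 3*isolation_days - 27.
Solve 3*isolation_days - 27 = 9: isolation_days = (9 + 27) / 3 = 12.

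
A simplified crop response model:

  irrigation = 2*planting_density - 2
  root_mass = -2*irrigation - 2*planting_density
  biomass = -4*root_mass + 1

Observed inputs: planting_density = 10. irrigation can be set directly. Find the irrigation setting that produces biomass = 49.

Intervening on irrigation fixes its value directly, overriding its dependence on planting_density.
Substituting into the root_mass equation gives root_mass = -2*irrigation - 20.
Substituting into the biomass equation gives biomass = 8*irrigation + 81.
Solve 8*irrigation + 81 = 49: irrigation = (49 - 81) / 8 = -4.

irrigation = -4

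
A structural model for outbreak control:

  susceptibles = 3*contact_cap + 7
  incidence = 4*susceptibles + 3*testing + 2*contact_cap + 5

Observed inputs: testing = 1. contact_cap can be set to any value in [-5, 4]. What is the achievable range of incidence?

-34 to 92

Substituting into the incidence equation gives incidence = 14*contact_cap + 36.
Linear in contact_cap, so extremes are at the endpoints: contact_cap = -5 gives incidence = -34; contact_cap = 4 gives incidence = 92.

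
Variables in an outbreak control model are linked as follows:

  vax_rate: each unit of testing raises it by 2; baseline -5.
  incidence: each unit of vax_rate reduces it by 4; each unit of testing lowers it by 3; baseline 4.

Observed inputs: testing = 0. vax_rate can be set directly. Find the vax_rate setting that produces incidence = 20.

Intervening on vax_rate fixes its value directly, overriding its dependence on testing.
Substituting into the incidence equation gives incidence = -4*vax_rate + 4.
Solve -4*vax_rate + 4 = 20: vax_rate = (20 - 4) / -4 = -4.

vax_rate = -4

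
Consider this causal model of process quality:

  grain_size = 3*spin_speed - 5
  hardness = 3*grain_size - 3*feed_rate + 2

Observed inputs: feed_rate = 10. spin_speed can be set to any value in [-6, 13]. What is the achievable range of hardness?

-97 to 74

Substituting into the hardness equation gives hardness = 9*spin_speed - 43.
Linear in spin_speed, so extremes are at the endpoints: spin_speed = -6 gives hardness = -97; spin_speed = 13 gives hardness = 74.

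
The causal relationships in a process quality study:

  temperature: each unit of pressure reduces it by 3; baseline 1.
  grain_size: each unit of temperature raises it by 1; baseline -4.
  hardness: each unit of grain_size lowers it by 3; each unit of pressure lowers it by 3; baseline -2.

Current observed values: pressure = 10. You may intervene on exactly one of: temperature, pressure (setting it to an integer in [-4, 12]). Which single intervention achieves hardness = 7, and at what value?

Intervening on temperature: hardness = -3*temperature - 20. Reaching 7 requires temperature = -9, outside [-4, 12].
Intervening on pressure: with other inputs at their observed values, hardness = 6*pressure + 7. Solving for 7 gives pressure = 0, within [-4, 12].

set pressure = 0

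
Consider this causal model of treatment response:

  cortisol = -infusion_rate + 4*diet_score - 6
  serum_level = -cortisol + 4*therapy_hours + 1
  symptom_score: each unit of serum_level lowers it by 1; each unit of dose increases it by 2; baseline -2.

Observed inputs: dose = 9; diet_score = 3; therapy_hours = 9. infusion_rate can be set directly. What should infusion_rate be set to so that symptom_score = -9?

Substituting into the cortisol equation gives cortisol = -infusion_rate + 6.
Substituting into the serum_level equation gives serum_level = infusion_rate + 31.
symptom_score becomes -infusion_rate - 15.
Solve -infusion_rate - 15 = -9: infusion_rate = (-9 + 15) / -1 = -6.

infusion_rate = -6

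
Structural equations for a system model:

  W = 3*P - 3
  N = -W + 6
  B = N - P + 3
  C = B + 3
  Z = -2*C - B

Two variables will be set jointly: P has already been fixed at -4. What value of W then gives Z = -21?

With P held at -4:
Intervening on W fixes its value directly, overriding its dependence on P.
Substituting into the B equation gives B = -W + 13.
This gives C = -W + 16.
Substituting into the Z equation gives Z = 3*W - 45.
Solve 3*W - 45 = -21: W = (-21 + 45) / 3 = 8.

W = 8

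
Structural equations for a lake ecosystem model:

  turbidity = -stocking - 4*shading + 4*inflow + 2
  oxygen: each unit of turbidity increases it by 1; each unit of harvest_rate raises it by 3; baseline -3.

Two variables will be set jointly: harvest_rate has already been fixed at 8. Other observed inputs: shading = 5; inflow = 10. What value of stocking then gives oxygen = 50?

stocking = -7

With harvest_rate held at 8:
Substituting into the turbidity equation gives turbidity = -stocking + 22.
oxygen becomes -stocking + 43.
Solve -stocking + 43 = 50: stocking = (50 - 43) / -1 = -7.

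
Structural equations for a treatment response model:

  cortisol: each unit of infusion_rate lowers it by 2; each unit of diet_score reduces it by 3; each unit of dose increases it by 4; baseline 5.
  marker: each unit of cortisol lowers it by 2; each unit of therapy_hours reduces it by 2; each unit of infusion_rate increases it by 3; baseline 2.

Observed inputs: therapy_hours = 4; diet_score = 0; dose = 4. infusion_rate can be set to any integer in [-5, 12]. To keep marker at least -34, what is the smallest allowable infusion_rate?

Substituting into the cortisol equation gives cortisol = -2*infusion_rate + 21.
This gives marker = 7*infusion_rate - 48.
Require 7*infusion_rate - 48 ≥ -34, so infusion_rate ≥ 2.
The smallest integer in [-5, 12] satisfying this is 2.

infusion_rate = 2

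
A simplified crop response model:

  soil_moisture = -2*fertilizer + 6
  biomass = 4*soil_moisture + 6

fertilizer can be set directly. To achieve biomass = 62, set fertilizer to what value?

fertilizer = -4

Substituting into the biomass equation gives biomass = -8*fertilizer + 30.
Solve -8*fertilizer + 30 = 62: fertilizer = (62 - 30) / -8 = -4.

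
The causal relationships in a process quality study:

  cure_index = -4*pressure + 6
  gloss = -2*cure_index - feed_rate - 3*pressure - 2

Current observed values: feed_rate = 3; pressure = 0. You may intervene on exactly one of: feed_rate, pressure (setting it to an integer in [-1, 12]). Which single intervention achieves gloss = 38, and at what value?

set pressure = 11

Intervening on feed_rate: gloss = -feed_rate - 14. Reaching 38 requires feed_rate = -52, outside [-1, 12].
Intervening on pressure: with other inputs at their observed values, gloss = 5*pressure - 17. Solving for 38 gives pressure = 11, within [-1, 12].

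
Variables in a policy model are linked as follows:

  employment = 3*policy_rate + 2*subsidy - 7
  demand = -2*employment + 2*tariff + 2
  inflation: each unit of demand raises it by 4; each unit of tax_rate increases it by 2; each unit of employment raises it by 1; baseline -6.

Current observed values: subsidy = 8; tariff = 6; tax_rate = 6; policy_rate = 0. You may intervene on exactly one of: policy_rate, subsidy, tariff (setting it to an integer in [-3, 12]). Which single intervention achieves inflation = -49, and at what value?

Intervening on policy_rate: inflation = -21*policy_rate - 1. Reaching -49 requires policy_rate = 16/7, not an integer.
Intervening on subsidy: inflation = -14*subsidy + 111. Reaching -49 requires subsidy = 80/7, not an integer.
Intervening on tariff: with other inputs at their observed values, inflation = 8*tariff - 49. Solving for -49 gives tariff = 0, within [-3, 12].

set tariff = 0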